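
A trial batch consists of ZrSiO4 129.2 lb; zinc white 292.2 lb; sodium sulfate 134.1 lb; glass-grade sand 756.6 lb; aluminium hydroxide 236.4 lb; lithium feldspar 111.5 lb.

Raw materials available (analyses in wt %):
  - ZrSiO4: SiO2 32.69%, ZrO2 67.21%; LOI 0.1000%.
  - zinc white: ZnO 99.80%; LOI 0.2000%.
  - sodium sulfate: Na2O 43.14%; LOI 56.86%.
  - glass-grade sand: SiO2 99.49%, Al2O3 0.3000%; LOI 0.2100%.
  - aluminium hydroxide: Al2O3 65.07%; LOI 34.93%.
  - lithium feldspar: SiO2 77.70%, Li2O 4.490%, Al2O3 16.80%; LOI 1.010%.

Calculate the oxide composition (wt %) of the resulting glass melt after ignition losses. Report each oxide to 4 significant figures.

Glass mass = 1498 lb (batch 1660 − LOI 162.3).
Composition: SiO2 58.86%, ZnO 19.47%, Li2O 0.3343%, ZrO2 5.798%, Al2O3 11.67%, Na2O 3.863%

Every computation carries full float precision end to end. The intermediate values appear (rounded to 4 significant digits) when written out — a single rounding yields each reported figure — derived quantities (yield, the six compositions, glass mass, totals, ignition loss) are re-derived at exact precision from the batch weights for 1498 lb of glass, as set out in the question or the answer.
Delivered oxide masses:
  SiO2: 129.2·0.3269 + 756.6·0.9949 + 111.5·0.7770 = 881.6 lb
  ZnO: 292.2·0.9980 = 291.6 lb
  Li2O: 111.5·0.04490 = 5.006 lb
  ZrO2: 129.2·0.6721 = 86.84 lb
  Al2O3: 756.6·0.003000 + 236.4·0.6507 + 111.5·0.1680 = 174.8 lb
  Na2O: 134.1·0.4314 = 57.85 lb
LOI: 129.2·0.001000 + 292.2·0.002000 + 134.1·0.5686 + 756.6·0.002100 + 236.4·0.3493 + 111.5·0.01010 = 162.3 lb
The glass mass, total less LOI, = 1660 − 162.3 = 1498 lb (matching Σ of the oxides)
percent by weight: oxide/glass ×100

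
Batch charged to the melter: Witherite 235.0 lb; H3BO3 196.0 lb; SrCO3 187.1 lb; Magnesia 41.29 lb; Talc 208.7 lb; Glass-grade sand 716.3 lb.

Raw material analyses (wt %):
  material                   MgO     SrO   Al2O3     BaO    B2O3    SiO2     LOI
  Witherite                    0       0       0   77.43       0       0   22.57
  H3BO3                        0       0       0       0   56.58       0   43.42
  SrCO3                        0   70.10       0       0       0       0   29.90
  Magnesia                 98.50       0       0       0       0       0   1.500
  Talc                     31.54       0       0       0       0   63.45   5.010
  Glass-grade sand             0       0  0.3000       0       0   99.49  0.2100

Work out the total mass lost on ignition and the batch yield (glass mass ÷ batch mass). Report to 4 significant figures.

Values along the way are displayed (rounded to 4 significant digits) within the worked lines. All arithmetic holds full float precision end to end. Every reported value takes a single rounding; the derived quantities, including net glass mass, the yield, LOI, six oxide percentages, totals, are recomputed from the batch weights for 1378 lb of glass in full precision, as they appear in either problem or answer.
Ignition loss by material:
  Witherite: 235.0 × 0.2257 = 53.04 lb
  H3BO3: 196.0 × 0.4342 = 85.10 lb
  SrCO3: 187.1 × 0.2990 = 55.94 lb
  Magnesia: 41.29 × 0.01500 = 0.6193 lb
  Talc: 208.7 × 0.05010 = 10.46 lb
  Glass-grade sand: 716.3 × 0.002100 = 1.504 lb
Total LOI = 206.7 lb
Glass = batch − LOI = 1584 − 206.7 = 1378 lb

LOI loss = 206.7 lb; glass = 1378 lb; yield = 86.96%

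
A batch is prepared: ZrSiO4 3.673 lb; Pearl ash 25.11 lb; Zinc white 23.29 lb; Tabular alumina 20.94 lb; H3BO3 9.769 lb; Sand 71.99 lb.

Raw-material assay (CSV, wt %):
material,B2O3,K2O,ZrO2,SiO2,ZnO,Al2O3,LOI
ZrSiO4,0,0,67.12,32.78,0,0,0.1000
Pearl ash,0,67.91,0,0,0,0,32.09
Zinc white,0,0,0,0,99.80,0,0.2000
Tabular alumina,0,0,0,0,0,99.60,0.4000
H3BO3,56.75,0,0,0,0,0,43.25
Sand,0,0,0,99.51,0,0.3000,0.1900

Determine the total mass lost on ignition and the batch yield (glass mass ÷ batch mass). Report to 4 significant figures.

Mid-chain values are printed, rounded to 4 significant digits, as written — each numeric step carries full float precision from first step to last; exactly one rounding is applied to every reported number; all derived quantities, which include ignition loss, net glass mass, the six compositions, yield, totals, are re-derived at exact precision, as set out in either problem or answer, from the batch weights per 142.2 lb of glass.
Material-by-material LOI:
  ZrSiO4: 3.673 × 0.001000 = 0.003673 lb
  Pearl ash: 25.11 × 0.3209 = 8.058 lb
  Zinc white: 23.29 × 0.002000 = 0.04658 lb
  Tabular alumina: 20.94 × 0.004000 = 0.08376 lb
  H3BO3: 9.769 × 0.4325 = 4.225 lb
  Sand: 71.99 × 0.001900 = 0.1368 lb
Total LOI = 12.55 lb
Glass = batch − LOI = 154.8 − 12.55 = 142.2 lb

LOI loss = 12.55 lb; glass = 142.2 lb; yield = 91.89%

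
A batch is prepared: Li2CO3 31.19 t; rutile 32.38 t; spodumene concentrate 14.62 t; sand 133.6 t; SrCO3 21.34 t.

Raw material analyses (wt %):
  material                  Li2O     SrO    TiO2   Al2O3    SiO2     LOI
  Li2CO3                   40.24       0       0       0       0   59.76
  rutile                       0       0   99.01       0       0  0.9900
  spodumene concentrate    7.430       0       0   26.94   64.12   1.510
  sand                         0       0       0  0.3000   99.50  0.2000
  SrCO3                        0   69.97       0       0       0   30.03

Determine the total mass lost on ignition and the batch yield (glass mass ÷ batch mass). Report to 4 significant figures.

LOI loss = 25.86 t; glass = 207.3 t; yield = 88.91%

Working values are rounded to 4 significant figures when quoted; the whole derivation runs at full float precision all the way through. Every reported number sees exactly one rounding. The derived quantities (five oxide percentages, glass mass, the totals, yield, LOI) are computed starting from the weights per 207.3 t of glass in full float precision, as they appear in question or answer.
Loss on ignition, line by line:
  Li2CO3: 31.19 × 0.5976 = 18.64 t
  rutile: 32.38 × 0.009900 = 0.3206 t
  spodumene concentrate: 14.62 × 0.01510 = 0.2208 t
  sand: 133.6 × 0.002000 = 0.2672 t
  SrCO3: 21.34 × 0.3003 = 6.408 t
Total LOI = 25.86 t
Glass = batch − LOI = 233.1 − 25.86 = 207.3 t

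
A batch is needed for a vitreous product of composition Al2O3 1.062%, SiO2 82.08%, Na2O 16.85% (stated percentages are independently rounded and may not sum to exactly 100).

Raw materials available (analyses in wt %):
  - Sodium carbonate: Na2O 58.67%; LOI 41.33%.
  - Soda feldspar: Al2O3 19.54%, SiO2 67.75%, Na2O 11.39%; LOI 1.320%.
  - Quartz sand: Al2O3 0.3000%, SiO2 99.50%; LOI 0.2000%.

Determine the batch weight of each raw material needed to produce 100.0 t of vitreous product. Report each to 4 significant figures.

Batch per 100.0 t vitreous product:
  Sodium carbonate: 27.90 t
  Soda feldspar: 4.213 t
  Quartz sand: 79.62 t
Total batch = 111.7 t; LOI loss = 11.75 t; yield = 89.49%

The whole derivation holds exact precision through the solve. In-progress results are displayed rounded to 4 significant figures; a single rounding completes every reported value. The derived quantities (ignition loss, glass mass, three oxide percentages, totals, the yield) are carried from the weighed amounts at 100.0 t of glass in full precision, precisely as stated by problem or answer.
Per-oxide target masses for 100.0 t vitreous product:
  Al2O3: 1.062% × 100.0 = 1.062 t
  SiO2: 82.08% × 100.0 = 82.08 t
  Na2O: 16.85% × 100.0 = 16.85 t
Verifying the oxide balance per the reported batch figures, for the quoted basis mass (target by target, the sums agree within answer rounding):
  Al2O3: 4.213·0.1954 + 79.62·0.003000 = 1.062 t (target 1.062 t)
  SiO2: 4.213·0.6775 + 79.62·0.9950 = 82.08 t (target 82.08 t)
  Na2O: 27.90·0.5867 + 4.213·0.1139 = 16.85 t (target 16.85 t)
Glass-mass sanity pass: batch total minus LOI = 99.99 t (summing oxide targets gives 99.99 t; the stated basis being 100.0 t — a pure rounding effect).
Summing the batch: Σ batch = 111.7 t; the LOI term Σ batch·LOI equals 11.75 t; yield = glass ÷ total batch = 89.49%.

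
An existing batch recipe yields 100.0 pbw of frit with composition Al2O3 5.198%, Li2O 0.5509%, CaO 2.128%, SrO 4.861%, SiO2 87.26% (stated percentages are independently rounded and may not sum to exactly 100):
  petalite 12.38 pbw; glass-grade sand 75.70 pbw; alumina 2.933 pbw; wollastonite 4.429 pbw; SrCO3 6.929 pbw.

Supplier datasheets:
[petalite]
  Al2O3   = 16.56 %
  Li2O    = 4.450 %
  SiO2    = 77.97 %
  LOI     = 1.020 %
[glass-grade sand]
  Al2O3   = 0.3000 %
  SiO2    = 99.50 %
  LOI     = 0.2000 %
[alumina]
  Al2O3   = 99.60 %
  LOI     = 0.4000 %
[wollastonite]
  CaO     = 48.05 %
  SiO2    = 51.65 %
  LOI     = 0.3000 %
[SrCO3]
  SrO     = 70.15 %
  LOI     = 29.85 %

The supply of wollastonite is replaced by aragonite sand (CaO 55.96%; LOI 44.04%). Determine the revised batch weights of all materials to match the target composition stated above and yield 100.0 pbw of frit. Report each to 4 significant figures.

Revised batch per 100.0 pbw frit:
  petalite: 12.38 pbw
  glass-grade sand: 78.00 pbw
  alumina: 2.926 pbw
  aragonite sand: 3.803 pbw
  SrCO3: 6.929 pbw
Total batch = 104.0 pbw; LOI loss = 4.037 pbw

Rounding to 4 significant figures governs each in-between result as displayed; full precision is maintained in all steps. Each reported value undergoes a single rounding — all derived quantities, which include yield, totals, five oxide percentages, glass mass, LOI, are carried in full precision, as written in question or answer, starting from the weights per 100.0 pbw of glass.
The oxide mass targets at 100.0 pbw frit:
  Al2O3: 5.198% × 100.0 = 5.198 pbw
  Li2O: 0.5509% × 100.0 = 0.5509 pbw
  CaO: 2.128% × 100.0 = 2.128 pbw
  SrO: 4.861% × 100.0 = 4.861 pbw
  SiO2: 87.26% × 100.0 = 87.26 pbw
Sums-versus-targets review per the reported batch figures, versus the basis set out (delivered sums recover each target once rounding is allowed for):
  Al2O3: 12.38·0.1656 + 78.00·0.003000 + 2.926·0.9960 = 5.198 pbw (target 5.198 pbw)
  Li2O: 12.38·0.04450 = 0.5509 pbw (target 0.5509 pbw)
  CaO: 3.803·0.5596 = 2.128 pbw (target 2.128 pbw)
  SrO: 6.929·0.7015 = 4.861 pbw (target 4.861 pbw)
  SiO2: 12.38·0.7797 + 78.00·0.9950 = 87.26 pbw (target 87.26 pbw)
Mass balance on the glass: batch total minus LOI = 100.0 pbw (the targets, summed, come to 100.0 pbw; against the stated basis, 100.0 pbw — a pure rounding effect).
Total batch = Σ batch = 104.0 pbw; LOI removed, Σ of batch·LOI: 4.037 pbw; glass ÷ batch gives a yield of 96.12%.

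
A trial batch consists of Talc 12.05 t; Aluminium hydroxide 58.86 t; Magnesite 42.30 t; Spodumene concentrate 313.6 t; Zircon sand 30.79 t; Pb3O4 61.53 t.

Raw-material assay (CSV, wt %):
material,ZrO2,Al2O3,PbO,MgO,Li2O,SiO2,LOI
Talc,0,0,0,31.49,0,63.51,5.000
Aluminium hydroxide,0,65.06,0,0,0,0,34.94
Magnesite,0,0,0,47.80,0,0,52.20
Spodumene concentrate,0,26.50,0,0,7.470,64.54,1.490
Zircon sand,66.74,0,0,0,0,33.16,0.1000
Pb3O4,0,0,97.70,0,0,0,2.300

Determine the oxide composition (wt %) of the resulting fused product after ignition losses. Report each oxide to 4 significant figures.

Working values are displayed, rounded to 4 significant figures, between the steps — the whole derivation maintains exact precision in every operation — a single rounding produces each reported result — the derived quantities (six oxide percentages, totals, the yield, glass mass, ignition loss) are recomputed starting from the weights at 469.8 t of glass at full precision, as written in question or answer.
Per-oxide mass from batch:
  ZrO2: 30.79·0.6674 = 20.55 t
  Al2O3: 58.86·0.6506 + 313.6·0.2650 = 121.4 t
  PbO: 61.53·0.9770 = 60.11 t
  MgO: 12.05·0.3149 + 42.30·0.4780 = 24.01 t
  Li2O: 313.6·0.07470 = 23.43 t
  SiO2: 12.05·0.6351 + 313.6·0.6454 + 30.79·0.3316 = 220.3 t
LOI: 12.05·0.05000 + 58.86·0.3494 + 42.30·0.5220 + 313.6·0.01490 + 30.79·0.001000 + 61.53·0.02300 = 49.37 t
Resulting glass, batch − LOI: 519.1 − 49.37 = 469.8 t (= the summed oxide contributions)
wt %: oxide over glass, times 100

Glass mass = 469.8 t (batch 519.1 − LOI 49.37).
Composition: ZrO2 4.374%, Al2O3 25.84%, PbO 12.80%, MgO 5.112%, Li2O 4.987%, SiO2 46.89%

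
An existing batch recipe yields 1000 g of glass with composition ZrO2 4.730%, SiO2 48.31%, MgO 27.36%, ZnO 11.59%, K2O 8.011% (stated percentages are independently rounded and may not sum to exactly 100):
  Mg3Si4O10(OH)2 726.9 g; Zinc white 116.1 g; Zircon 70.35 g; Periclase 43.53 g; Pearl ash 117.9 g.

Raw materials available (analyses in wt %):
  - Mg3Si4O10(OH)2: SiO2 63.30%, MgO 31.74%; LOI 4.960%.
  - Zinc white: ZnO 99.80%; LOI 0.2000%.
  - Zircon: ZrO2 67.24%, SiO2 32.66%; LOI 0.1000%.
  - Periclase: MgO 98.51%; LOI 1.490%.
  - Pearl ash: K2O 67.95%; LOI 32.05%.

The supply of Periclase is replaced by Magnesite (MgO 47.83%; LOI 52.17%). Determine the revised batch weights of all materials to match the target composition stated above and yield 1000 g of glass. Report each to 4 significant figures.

Revised batch per 1000 g glass:
  Mg3Si4O10(OH)2: 726.9 g
  Zinc white: 116.1 g
  Zircon: 70.35 g
  Magnesite: 89.66 g
  Pearl ash: 117.9 g
Total batch = 1121 g; LOI loss = 120.9 g

Full float precision is maintained in all steps; the intermediate values are printed with 4-significant-digit rounding in the printout — a single rounding yields every reported result; derived quantities are carried in exact precision (yield, glass mass, the totals, five oxide percentages, ignition loss) starting from the weights at 1000 g of glass precisely as stated by the question or the answer.
Per-oxide target masses for 1000 g glass:
  ZrO2: 4.730% × 1000 = 47.30 g
  SiO2: 48.31% × 1000 = 483.1 g
  MgO: 27.36% × 1000 = 273.6 g
  ZnO: 11.59% × 1000 = 115.9 g
  K2O: 8.011% × 1000 = 80.11 g
Sums-versus-targets review with the batch weights as given, on the stated basis (sums match the target masses net of answer rounding effects):
  ZrO2: 70.35·0.6724 = 47.30 g (target 47.30 g)
  SiO2: 726.9·0.6330 + 70.35·0.3266 = 483.1 g (target 483.1 g)
  MgO: 726.9·0.3174 + 89.66·0.4783 = 273.6 g (target 273.6 g)
  ZnO: 116.1·0.9980 = 115.9 g (target 115.9 g)
  K2O: 117.9·0.6795 = 80.11 g (target 80.11 g)
Glass-mass sanity pass: whole batch net of LOI = 1000 g (per-oxide target masses sum to 1000 g; basis as stated: 1000 g — gaps are rounding artifacts).
Summing the batch: Σ batch = 1121 g; the LOI term Σ batch·LOI equals 120.9 g; as yield: glass ÷ batch → 89.21%.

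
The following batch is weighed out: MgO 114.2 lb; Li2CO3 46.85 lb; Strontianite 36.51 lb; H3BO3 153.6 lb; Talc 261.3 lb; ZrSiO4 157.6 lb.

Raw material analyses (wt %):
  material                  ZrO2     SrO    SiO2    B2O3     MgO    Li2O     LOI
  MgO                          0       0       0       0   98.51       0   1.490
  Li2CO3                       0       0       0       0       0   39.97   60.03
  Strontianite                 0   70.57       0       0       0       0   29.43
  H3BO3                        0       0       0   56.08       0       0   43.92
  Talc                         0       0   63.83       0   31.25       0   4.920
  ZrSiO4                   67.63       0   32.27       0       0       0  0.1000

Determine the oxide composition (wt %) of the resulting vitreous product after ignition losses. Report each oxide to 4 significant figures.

Every computation maintains full precision at every stage; the intermediate values appear rounded off to 4 significant figures at each printed step. Each reported figure receives exactly one rounding. Derived quantities (totals, the six compositions, glass mass, ignition loss, the yield) are carried at full precision starting from the weights for 649.0 lb of glass, as they appear in the problem or the answer.
Per-oxide mass from batch:
  ZrO2: 157.6·0.6763 = 106.6 lb
  SrO: 36.51·0.7057 = 25.77 lb
  SiO2: 261.3·0.6383 + 157.6·0.3227 = 217.6 lb
  B2O3: 153.6·0.5608 = 86.14 lb
  MgO: 114.2·0.9851 + 261.3·0.3125 = 194.2 lb
  Li2O: 46.85·0.3997 = 18.73 lb
LOI: 114.2·0.01490 + 46.85·0.6003 + 36.51·0.2943 + 153.6·0.4392 + 261.3·0.04920 + 157.6·0.001000 = 121.0 lb
batch − LOI leaves glass = 770.1 − 121.0 = 649.0 lb (equal to the oxide-mass sum)
oxide / glass × 100 gives the wt %

Glass mass = 649.0 lb (batch 770.1 − LOI 121.0).
Composition: ZrO2 16.42%, SrO 3.970%, SiO2 33.53%, B2O3 13.27%, MgO 29.92%, Li2O 2.885%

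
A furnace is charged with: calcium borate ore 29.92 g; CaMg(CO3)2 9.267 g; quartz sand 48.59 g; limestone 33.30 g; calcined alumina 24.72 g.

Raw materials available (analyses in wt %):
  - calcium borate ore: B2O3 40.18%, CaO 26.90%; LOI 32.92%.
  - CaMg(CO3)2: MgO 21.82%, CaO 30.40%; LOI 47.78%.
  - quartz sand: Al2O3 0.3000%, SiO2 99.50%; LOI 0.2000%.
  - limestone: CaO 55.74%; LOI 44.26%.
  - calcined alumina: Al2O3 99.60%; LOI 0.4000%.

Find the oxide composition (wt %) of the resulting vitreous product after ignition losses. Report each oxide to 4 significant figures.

Glass mass = 116.6 g (batch 145.8 − LOI 29.21).
Composition: Al2O3 21.24%, B2O3 10.31%, SiO2 41.47%, MgO 1.734%, CaO 25.24%

Values along the way are shown with 4-significant-figure rounding at each printed step. All arithmetic runs at full precision in every operation. Each reported value includes exactly one rounding. All derived quantities are re-derived at full float precision (the totals, ignition loss, yield, net glass mass, five oxide percentages) using the weight values for 116.6 g of glass as given in either problem or answer.
Mass of each oxide from the mix:
  Al2O3: 48.59·0.003000 + 24.72·0.9960 = 24.77 g
  B2O3: 29.92·0.4018 = 12.02 g
  SiO2: 48.59·0.9950 = 48.35 g
  MgO: 9.267·0.2182 = 2.022 g
  CaO: 29.92·0.2690 + 9.267·0.3040 + 33.30·0.5574 = 29.43 g
LOI: 29.92·0.3292 + 9.267·0.4778 + 48.59·0.002000 + 33.30·0.4426 + 24.72·0.004000 = 29.21 g
Glass = total batch minus LOI = 145.8 − 29.21 = 116.6 g (matching Σ of the oxides)
percent share: oxide ÷ glass, ×100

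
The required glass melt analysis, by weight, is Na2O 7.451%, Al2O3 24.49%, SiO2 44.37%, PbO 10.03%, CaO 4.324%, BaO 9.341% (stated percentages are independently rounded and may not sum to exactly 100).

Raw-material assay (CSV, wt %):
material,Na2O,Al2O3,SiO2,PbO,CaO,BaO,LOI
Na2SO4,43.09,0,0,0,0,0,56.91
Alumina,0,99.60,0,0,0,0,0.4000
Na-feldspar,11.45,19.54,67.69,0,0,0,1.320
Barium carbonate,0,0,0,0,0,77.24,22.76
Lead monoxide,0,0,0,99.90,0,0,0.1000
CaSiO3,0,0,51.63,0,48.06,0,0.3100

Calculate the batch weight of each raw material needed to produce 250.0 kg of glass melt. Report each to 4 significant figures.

Batch per 250.0 kg glass melt:
  Na2SO4: 4.244 kg
  Alumina: 32.69 kg
  Na-feldspar: 146.7 kg
  Barium carbonate: 30.23 kg
  Lead monoxide: 25.10 kg
  CaSiO3: 22.49 kg
Total batch = 261.5 kg; LOI loss = 11.46 kg; yield = 95.62%

Mid-chain values are shown (rounded to four significant digits) when written out — the working math carries exact precision through the solve — a single rounding finalizes every reported result; all derived quantities, including six oxide percentages, yield, LOI, the totals, glass mass, are recomputed from the batch weights per 250.0 kg of glass in full precision, exactly as printed in the problem or answer text.
Per-oxide target masses for 250.0 kg glass melt:
  Na2O: 7.451% × 250.0 = 18.63 kg
  Al2O3: 24.49% × 250.0 = 61.22 kg
  SiO2: 44.37% × 250.0 = 110.9 kg
  PbO: 10.03% × 250.0 = 25.08 kg
  CaO: 4.324% × 250.0 = 10.81 kg
  BaO: 9.341% × 250.0 = 23.35 kg
Oxide-by-oxide audit per the reported batch figures, at the basis given (each sum matches its target mass once rounding is allowed for):
  Na2O: 4.244·0.4309 + 146.7·0.1145 = 18.63 kg (target 18.63 kg)
  Al2O3: 32.69·0.9960 + 146.7·0.1954 = 61.22 kg (target 61.22 kg)
  SiO2: 146.7·0.6769 + 22.49·0.5163 = 110.9 kg (target 110.9 kg)
  PbO: 25.10·0.9990 = 25.07 kg (target 25.08 kg)
  CaO: 22.49·0.4806 = 10.81 kg (target 10.81 kg)
  BaO: 30.23·0.7724 = 23.35 kg (target 23.35 kg)
Glass-mass bookkeeping: net batch after ignition = 250.0 kg (the Σ of target masses is 250.0 kg; the stated basis being 250.0 kg — a pure rounding effect).
Adding the batch up: Σ batch = 261.5 kg; ignition loss, Σ(batch × LOI) = 11.46 kg; yield = glass ÷ total batch = 95.62%.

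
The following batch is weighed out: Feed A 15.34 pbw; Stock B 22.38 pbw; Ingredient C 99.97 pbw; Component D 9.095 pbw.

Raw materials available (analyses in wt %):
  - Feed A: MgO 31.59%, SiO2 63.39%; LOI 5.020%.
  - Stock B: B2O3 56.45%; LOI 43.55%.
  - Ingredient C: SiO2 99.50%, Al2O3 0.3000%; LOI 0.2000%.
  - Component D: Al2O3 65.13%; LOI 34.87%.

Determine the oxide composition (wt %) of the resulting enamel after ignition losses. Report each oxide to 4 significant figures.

Intermediates appear rounded to 4 significant digits at each printed step — the whole derivation holds full float precision all the way through; every reported result takes exactly one rounding. Derived quantities (net glass mass, totals, LOI, the yield, the four compositions) are recomputed at full precision starting from the weights per 132.9 pbw of glass as given in problem or answer.
Per-oxide mass from batch:
  MgO: 15.34·0.3159 = 4.846 pbw
  SiO2: 15.34·0.6339 + 99.97·0.9950 = 109.2 pbw
  Al2O3: 99.97·0.003000 + 9.095·0.6513 = 6.223 pbw
  B2O3: 22.38·0.5645 = 12.63 pbw
LOI: 15.34·0.05020 + 22.38·0.4355 + 99.97·0.002000 + 9.095·0.3487 = 13.89 pbw
Glass mass = batch − LOI = 146.8 − 13.89 = 132.9 pbw (equal to the oxide-mass sum)
each wt % is 100 × oxide ÷ glass

Glass mass = 132.9 pbw (batch 146.8 − LOI 13.89).
Composition: MgO 3.646%, SiO2 82.16%, Al2O3 4.683%, B2O3 9.506%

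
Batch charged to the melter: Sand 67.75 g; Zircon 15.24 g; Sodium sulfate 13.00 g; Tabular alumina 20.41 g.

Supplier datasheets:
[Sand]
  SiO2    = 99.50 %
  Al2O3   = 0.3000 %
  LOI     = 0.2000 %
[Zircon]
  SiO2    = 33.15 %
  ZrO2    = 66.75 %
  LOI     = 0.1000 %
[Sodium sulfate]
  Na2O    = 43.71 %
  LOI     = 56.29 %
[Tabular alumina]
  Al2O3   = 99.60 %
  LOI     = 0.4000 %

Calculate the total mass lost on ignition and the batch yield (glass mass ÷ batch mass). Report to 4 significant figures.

LOI loss = 7.550 g; glass = 108.8 g; yield = 93.51%

Mid-chain values appear (rounded to four significant digits) as written. Every computation runs at full precision through the solve. Every reported result is rounded exactly once. Derived quantities are re-derived using the weight values per 108.8 g of glass in full precision (LOI, totals, net glass mass, yield, four oxide percentages) as written in problem or answer.
Per-material ignition loss:
  Sand: 67.75 × 0.002000 = 0.1355 g
  Zircon: 15.24 × 0.001000 = 0.01524 g
  Sodium sulfate: 13.00 × 0.5629 = 7.318 g
  Tabular alumina: 20.41 × 0.004000 = 0.08164 g
Total LOI = 7.550 g
Glass = batch − LOI = 116.4 − 7.550 = 108.8 g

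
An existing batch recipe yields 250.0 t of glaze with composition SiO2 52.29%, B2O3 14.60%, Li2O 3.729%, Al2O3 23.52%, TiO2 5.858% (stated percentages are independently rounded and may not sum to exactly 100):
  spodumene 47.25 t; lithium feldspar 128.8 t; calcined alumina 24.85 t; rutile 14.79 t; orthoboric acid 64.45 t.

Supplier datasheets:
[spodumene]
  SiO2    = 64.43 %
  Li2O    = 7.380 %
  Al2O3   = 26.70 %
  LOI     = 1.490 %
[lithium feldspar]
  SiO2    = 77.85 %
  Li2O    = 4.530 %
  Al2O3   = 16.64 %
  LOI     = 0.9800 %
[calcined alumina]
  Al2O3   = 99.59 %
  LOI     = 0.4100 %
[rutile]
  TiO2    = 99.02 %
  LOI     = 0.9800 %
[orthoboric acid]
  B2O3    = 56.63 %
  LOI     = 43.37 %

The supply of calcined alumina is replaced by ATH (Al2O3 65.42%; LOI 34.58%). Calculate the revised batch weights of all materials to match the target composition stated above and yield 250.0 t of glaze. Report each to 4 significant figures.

Revised batch per 250.0 t glaze:
  spodumene: 47.25 t
  lithium feldspar: 128.8 t
  ATH: 37.83 t
  rutile: 14.79 t
  orthoboric acid: 64.45 t
Total batch = 293.1 t; LOI loss = 43.14 t

Working values are printed (rounded to four significant figures) at each printed step. Every computation carries full precision from first step to last; each reported figure receives exactly one rounding — all derived quantities, which include net glass mass, the yield, the five compositions, totals, ignition loss, are computed in full precision, as written in question or answer, from the batch weights at 250.0 t of glass.
Oxide-by-oxide targets in 250.0 t glaze:
  SiO2: 52.29% × 250.0 = 130.7 t
  B2O3: 14.60% × 250.0 = 36.50 t
  Li2O: 3.729% × 250.0 = 9.322 t
  Al2O3: 23.52% × 250.0 = 58.80 t
  TiO2: 5.858% × 250.0 = 14.64 t
Sums-versus-targets review per the reported batch figures, for the quoted basis mass (every target is met by its sum net of answer rounding effects):
  SiO2: 47.25·0.6443 + 128.8·0.7785 = 130.7 t (target 130.7 t)
  B2O3: 64.45·0.5663 = 36.50 t (target 36.50 t)
  Li2O: 47.25·0.07380 + 128.8·0.04530 = 9.322 t (target 9.322 t)
  Al2O3: 47.25·0.2670 + 128.8·0.1664 + 37.83·0.6542 = 58.80 t (target 58.80 t)
  TiO2: 14.79·0.9902 = 14.65 t (target 14.64 t)
Auditing the glass mass value: total charge less LOI = 250.0 t (the targets, summed, come to 250.0 t; stated basis 250.0 t — rounding explains the deltas).
Whole-batch sum: Σ batch = 293.1 t; Σ batch·LOI gives LOI loss = 43.14 t; yield: glass divided by total = 85.28%.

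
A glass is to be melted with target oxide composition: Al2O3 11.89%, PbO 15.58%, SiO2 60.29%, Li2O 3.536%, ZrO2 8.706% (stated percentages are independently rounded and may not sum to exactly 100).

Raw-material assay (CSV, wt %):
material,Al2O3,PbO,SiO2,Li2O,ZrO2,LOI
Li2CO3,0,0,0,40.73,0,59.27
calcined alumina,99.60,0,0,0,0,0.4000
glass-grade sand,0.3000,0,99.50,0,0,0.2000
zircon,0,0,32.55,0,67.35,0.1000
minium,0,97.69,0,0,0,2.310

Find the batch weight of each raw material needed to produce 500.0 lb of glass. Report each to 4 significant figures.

Batch per 500.0 lb glass:
  Li2CO3: 43.41 lb
  calcined alumina: 58.84 lb
  glass-grade sand: 281.8 lb
  zircon: 64.63 lb
  minium: 79.74 lb
Total batch = 528.4 lb; LOI loss = 28.43 lb; yield = 94.62%

The whole derivation maintains full precision from first step to last; mid-chain values appear, with 4-significant-figure rounding, at each printed step; exactly one rounding goes into every reported number; the derived quantities are computed in full precision (the yield, LOI, net glass mass, the five compositions, totals) from the weighed amounts for 500.0 lb of glass, exactly as printed in either problem or answer.
Per-oxide target masses for 500.0 lb glass:
  Al2O3: 11.89% × 500.0 = 59.45 lb
  PbO: 15.58% × 500.0 = 77.90 lb
  SiO2: 60.29% × 500.0 = 301.4 lb
  Li2O: 3.536% × 500.0 = 17.68 lb
  ZrO2: 8.706% × 500.0 = 43.53 lb
Per-oxide balance check using the reported weights, relative to the basis at hand (sum by sum, the targets are met once rounding is allowed for):
  Al2O3: 58.84·0.9960 + 281.8·0.003000 = 59.45 lb (target 59.45 lb)
  PbO: 79.74·0.9769 = 77.90 lb (target 77.90 lb)
  SiO2: 281.8·0.9950 + 64.63·0.3255 = 301.4 lb (target 301.4 lb)
  Li2O: 43.41·0.4073 = 17.68 lb (target 17.68 lb)
  ZrO2: 64.63·0.6735 = 43.53 lb (target 43.53 lb)
Consistency of the glass mass: batch Σ − ignition loss = 500.0 lb (per-oxide target masses sum to 500.0 lb; with the basis standing at 500.0 lb — deltas are rounding alone).
Adding the batch up: Σ batch = 528.4 lb; LOI loss = Σ batch·LOI = 28.43 lb; yield, glass over the total, = 94.62%.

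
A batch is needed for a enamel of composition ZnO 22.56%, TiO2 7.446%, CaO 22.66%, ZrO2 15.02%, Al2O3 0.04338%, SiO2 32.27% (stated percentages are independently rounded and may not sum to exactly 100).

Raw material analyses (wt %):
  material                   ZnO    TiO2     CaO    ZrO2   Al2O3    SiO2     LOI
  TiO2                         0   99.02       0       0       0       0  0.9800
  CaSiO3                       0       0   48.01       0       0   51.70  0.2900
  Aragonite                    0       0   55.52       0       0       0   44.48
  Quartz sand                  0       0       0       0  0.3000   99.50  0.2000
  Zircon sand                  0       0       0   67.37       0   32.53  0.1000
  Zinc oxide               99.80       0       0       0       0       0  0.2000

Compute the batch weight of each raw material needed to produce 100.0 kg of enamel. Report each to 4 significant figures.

Values along the way are shown, rounded to four significant digits, when written out — the whole derivation holds full float precision at every stage. Each reported number is rounded only once. All derived quantities, which include ignition loss, the totals, net glass mass, the six compositions, yield, are computed at full precision, exactly as shown in either problem or answer, using the weight values per 100.0 kg of glass.
Oxide mass targets, per 100.0 kg enamel:
  ZnO: 22.56% × 100.0 = 22.56 kg
  TiO2: 7.446% × 100.0 = 7.446 kg
  CaO: 22.66% × 100.0 = 22.66 kg
  ZrO2: 15.02% × 100.0 = 15.02 kg
  Al2O3: 0.04338% × 100.0 = 0.04338 kg
  SiO2: 32.27% × 100.0 = 32.27 kg
Oxide-by-oxide audit applying the batch weights above, at the basis given (delivered sums recover each target once rounding is allowed for):
  ZnO: 22.61·0.9980 = 22.56 kg (target 22.56 kg)
  TiO2: 7.520·0.9902 = 7.446 kg (target 7.446 kg)
  CaO: 20.56·0.4801 + 23.03·0.5552 = 22.66 kg (target 22.66 kg)
  ZrO2: 22.29·0.6737 = 15.02 kg (target 15.02 kg)
  Al2O3: 14.46·0.003000 = 0.04338 kg (target 0.04338 kg)
  SiO2: 20.56·0.5170 + 14.46·0.9950 + 22.29·0.3253 = 32.27 kg (target 32.27 kg)
Glass-mass bookkeeping: batch Σ − ignition loss = 100.0 kg (per-oxide target masses sum to 100.0 kg; versus the stated basis of 100.0 kg — deltas are rounding alone).
Batch grand total — Σ batch = 110.5 kg; ignition loss, Σ(batch × LOI) = 10.47 kg; as yield: glass ÷ batch → 90.52%.

Batch per 100.0 kg enamel:
  TiO2: 7.520 kg
  CaSiO3: 20.56 kg
  Aragonite: 23.03 kg
  Quartz sand: 14.46 kg
  Zircon sand: 22.29 kg
  Zinc oxide: 22.61 kg
Total batch = 110.5 kg; LOI loss = 10.47 kg; yield = 90.52%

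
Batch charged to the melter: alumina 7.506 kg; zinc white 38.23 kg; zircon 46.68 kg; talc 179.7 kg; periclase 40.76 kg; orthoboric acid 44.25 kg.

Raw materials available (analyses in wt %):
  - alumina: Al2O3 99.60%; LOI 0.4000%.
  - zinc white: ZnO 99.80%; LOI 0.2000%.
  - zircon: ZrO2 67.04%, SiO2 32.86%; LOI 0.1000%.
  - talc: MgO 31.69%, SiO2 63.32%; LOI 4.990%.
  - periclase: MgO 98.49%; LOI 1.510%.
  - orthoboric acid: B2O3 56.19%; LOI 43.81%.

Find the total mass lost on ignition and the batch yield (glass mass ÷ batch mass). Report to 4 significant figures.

LOI loss = 29.12 kg; glass = 328.0 kg; yield = 91.85%

All internal work runs at full float precision from first step to last — working values are displayed (rounded to 4 significant figures) alongside each step; each reported figure takes just one rounding. All derived quantities are carried from the weighed amounts on 328.0 kg of glass in exact precision (the six compositions, totals, net glass mass, LOI, the yield) exactly as printed in the problem or answer text.
LOI of each material in turn:
  alumina: 7.506 × 0.004000 = 0.03002 kg
  zinc white: 38.23 × 0.002000 = 0.07646 kg
  zircon: 46.68 × 0.001000 = 0.04668 kg
  talc: 179.7 × 0.04990 = 8.967 kg
  periclase: 40.76 × 0.01510 = 0.6155 kg
  orthoboric acid: 44.25 × 0.4381 = 19.39 kg
Total LOI = 29.12 kg
Glass = batch − LOI = 357.1 − 29.12 = 328.0 kg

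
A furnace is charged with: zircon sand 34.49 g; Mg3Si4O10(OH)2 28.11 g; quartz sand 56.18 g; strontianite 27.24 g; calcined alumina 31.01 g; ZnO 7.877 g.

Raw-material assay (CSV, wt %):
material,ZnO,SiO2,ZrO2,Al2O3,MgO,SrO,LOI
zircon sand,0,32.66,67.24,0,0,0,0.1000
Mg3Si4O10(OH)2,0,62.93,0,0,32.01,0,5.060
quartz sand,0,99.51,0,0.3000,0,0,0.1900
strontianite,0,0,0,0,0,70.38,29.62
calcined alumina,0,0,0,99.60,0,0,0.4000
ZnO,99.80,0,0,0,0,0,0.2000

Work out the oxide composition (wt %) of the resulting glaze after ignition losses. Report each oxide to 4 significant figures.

All internal work carries full float precision throughout; rounding to four significant digits applies to every in-between result as printed; each reported result carries a single rounding; all derived quantities are carried using the weight values at 175.1 g of glass in full float precision (the totals, six oxide percentages, yield, net glass mass, LOI) precisely as stated by the problem or the answer.
Delivered oxide masses:
  ZnO: 7.877·0.9980 = 7.861 g
  SiO2: 34.49·0.3266 + 28.11·0.6293 + 56.18·0.9951 = 84.86 g
  ZrO2: 34.49·0.6724 = 23.19 g
  Al2O3: 56.18·0.003000 + 31.01·0.9960 = 31.05 g
  MgO: 28.11·0.3201 = 8.998 g
  SrO: 27.24·0.7038 = 19.17 g
LOI: 34.49·0.001000 + 28.11·0.05060 + 56.18·0.001900 + 27.24·0.2962 + 31.01·0.004000 + 7.877·0.002000 = 9.772 g
Glass = total batch minus LOI = 184.9 − 9.772 = 175.1 g (matching Σ of the oxides)
each oxide over glass, ×100, is wt %

Glass mass = 175.1 g (batch 184.9 − LOI 9.772).
Composition: ZnO 4.489%, SiO2 48.45%, ZrO2 13.24%, Al2O3 17.73%, MgO 5.138%, SrO 10.95%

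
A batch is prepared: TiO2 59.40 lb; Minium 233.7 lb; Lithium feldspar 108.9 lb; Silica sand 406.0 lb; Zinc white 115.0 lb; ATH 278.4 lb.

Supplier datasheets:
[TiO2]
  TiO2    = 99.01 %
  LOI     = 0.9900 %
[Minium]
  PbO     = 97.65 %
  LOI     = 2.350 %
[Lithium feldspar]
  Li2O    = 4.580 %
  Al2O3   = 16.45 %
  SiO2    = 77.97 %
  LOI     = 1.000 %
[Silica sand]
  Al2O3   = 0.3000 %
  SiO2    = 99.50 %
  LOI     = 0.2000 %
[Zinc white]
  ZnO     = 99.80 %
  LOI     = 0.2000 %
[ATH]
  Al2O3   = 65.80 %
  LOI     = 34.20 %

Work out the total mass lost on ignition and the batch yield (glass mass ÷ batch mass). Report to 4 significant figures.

LOI loss = 103.4 lb; glass = 1098 lb; yield = 91.39%

Mid-chain values appear (rounded to 4 significant figures) at each printed step. All internal work carries full float precision from first step to last. Each reported result includes exactly one rounding; derived quantities, including six oxide percentages, yield, the totals, LOI, net glass mass, are recomputed starting from the weights for 1098 lb of glass at full float precision precisely as stated by the problem or the answer.
Material-by-material LOI:
  TiO2: 59.40 × 0.009900 = 0.5881 lb
  Minium: 233.7 × 0.02350 = 5.492 lb
  Lithium feldspar: 108.9 × 0.01000 = 1.089 lb
  Silica sand: 406.0 × 0.002000 = 0.8120 lb
  Zinc white: 115.0 × 0.002000 = 0.2300 lb
  ATH: 278.4 × 0.3420 = 95.21 lb
Total LOI = 103.4 lb
Glass = batch − LOI = 1201 − 103.4 = 1098 lb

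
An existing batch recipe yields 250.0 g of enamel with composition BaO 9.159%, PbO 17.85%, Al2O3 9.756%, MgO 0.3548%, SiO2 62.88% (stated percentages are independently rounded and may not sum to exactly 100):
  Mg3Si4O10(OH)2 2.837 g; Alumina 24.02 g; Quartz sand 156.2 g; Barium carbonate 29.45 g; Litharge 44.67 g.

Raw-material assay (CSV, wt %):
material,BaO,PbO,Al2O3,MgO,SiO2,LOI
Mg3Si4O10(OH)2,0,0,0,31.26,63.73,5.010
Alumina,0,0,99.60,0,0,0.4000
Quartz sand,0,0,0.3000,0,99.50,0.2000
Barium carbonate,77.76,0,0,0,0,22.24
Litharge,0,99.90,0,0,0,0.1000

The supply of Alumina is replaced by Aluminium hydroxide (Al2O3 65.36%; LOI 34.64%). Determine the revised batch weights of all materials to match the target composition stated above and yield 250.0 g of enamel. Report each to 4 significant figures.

Revised batch per 250.0 g enamel:
  Mg3Si4O10(OH)2: 2.837 g
  Aluminium hydroxide: 36.60 g
  Quartz sand: 156.2 g
  Barium carbonate: 29.45 g
  Litharge: 44.67 g
Total batch = 269.8 g; LOI loss = 19.73 g

Intermediates are displayed, with 4-significant-digit rounding, in the working. Each numeric step carries full float precision at all times; each reported value takes a single rounding; all derived quantities, which include five oxide percentages, yield, LOI, glass mass, the totals, are rebuilt in full precision, as set out in the question or the answer, from the weighed amounts per 250.0 g of glass.
Oxide mass targets, per 250.0 g enamel:
  BaO: 9.159% × 250.0 = 22.90 g
  PbO: 17.85% × 250.0 = 44.62 g
  Al2O3: 9.756% × 250.0 = 24.39 g
  MgO: 0.3548% × 250.0 = 0.8870 g
  SiO2: 62.88% × 250.0 = 157.2 g
Balance tally, oxide-wise, on the weights just shown, versus the basis set out (sum by sum, the targets are met exact up to rounding of places):
  BaO: 29.45·0.7776 = 22.90 g (target 22.90 g)
  PbO: 44.67·0.9990 = 44.63 g (target 44.62 g)
  Al2O3: 36.60·0.6536 + 156.2·0.003000 = 24.39 g (target 24.39 g)
  MgO: 2.837·0.3126 = 0.8868 g (target 0.8870 g)
  SiO2: 2.837·0.6373 + 156.2·0.9950 = 157.2 g (target 157.2 g)
Consistency of the glass mass: batch Σ − ignition loss = 250.0 g (summing oxide targets gives 250.0 g; stated basis 250.0 g — differing by rounding only).
Batch grand total — Σ batch = 269.8 g; loss to ignition Σ batch·LOI = 19.73 g; yield: glass divided by total = 92.69%.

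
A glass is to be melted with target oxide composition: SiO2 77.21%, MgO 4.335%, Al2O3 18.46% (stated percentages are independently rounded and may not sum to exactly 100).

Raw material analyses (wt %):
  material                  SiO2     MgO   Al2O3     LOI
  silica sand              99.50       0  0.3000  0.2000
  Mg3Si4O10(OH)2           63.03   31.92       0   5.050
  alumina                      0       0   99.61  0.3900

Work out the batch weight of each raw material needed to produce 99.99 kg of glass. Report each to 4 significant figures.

All arithmetic holds full float precision at all times — the intermediate values are displayed with 4-significant-digit rounding in the printout; a single rounding yields every reported value — all derived quantities, which include the three compositions, net glass mass, the yield, ignition loss, totals, are re-derived in full float precision, as they appear in the problem or answer text, using the weight values for 99.99 kg of glass.
Per-oxide target masses for 99.99 kg glass:
  SiO2: 77.21% × 99.99 = 77.20 kg
  MgO: 4.335% × 99.99 = 4.335 kg
  Al2O3: 18.46% × 99.99 = 18.46 kg
Per-oxide balance check from the weights as reported, relative to the basis at hand (sum by sum, the targets are met given rounding of the digits):
  SiO2: 68.99·0.9950 + 13.58·0.6303 = 77.20 kg (target 77.20 kg)
  MgO: 13.58·0.3192 = 4.335 kg (target 4.335 kg)
  Al2O3: 68.99·0.003000 + 18.32·0.9961 = 18.46 kg (target 18.46 kg)
The glass-mass cross-check: whole batch net of LOI = 99.99 kg (per-oxide target masses sum to 99.99 kg; versus the stated basis of 99.99 kg — deltas are rounding alone).
Adding the batch up: Σ batch = 100.9 kg; ignition loss, Σ(batch × LOI) = 0.8952 kg; as yield: glass ÷ batch → 99.11%.

Batch per 99.99 kg glass:
  silica sand: 68.99 kg
  Mg3Si4O10(OH)2: 13.58 kg
  alumina: 18.32 kg
Total batch = 100.9 kg; LOI loss = 0.8952 kg; yield = 99.11%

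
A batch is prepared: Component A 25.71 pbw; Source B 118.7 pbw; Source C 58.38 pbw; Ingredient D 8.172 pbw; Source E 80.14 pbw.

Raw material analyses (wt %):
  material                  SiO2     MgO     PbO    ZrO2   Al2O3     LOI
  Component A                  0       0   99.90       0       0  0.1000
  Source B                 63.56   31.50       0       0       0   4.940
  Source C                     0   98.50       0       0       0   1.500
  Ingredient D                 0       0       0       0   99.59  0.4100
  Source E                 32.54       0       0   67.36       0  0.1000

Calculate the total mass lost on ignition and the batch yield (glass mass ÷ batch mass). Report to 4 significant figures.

All internal work maintains full float precision through every step — intermediates are printed (rounded to four significant digits) alongside each step. Every reported value carries a single rounding — all derived quantities, which include the yield, ignition loss, the totals, the five compositions, glass mass, are re-derived in full precision, exactly as shown in question or answer, using the weight values per 284.2 pbw of glass.
Per-material ignition loss:
  Component A: 25.71 × 0.001000 = 0.02571 pbw
  Source B: 118.7 × 0.04940 = 5.864 pbw
  Source C: 58.38 × 0.01500 = 0.8757 pbw
  Ingredient D: 8.172 × 0.004100 = 0.03351 pbw
  Source E: 80.14 × 0.001000 = 0.08014 pbw
Total LOI = 6.879 pbw
Glass = batch − LOI = 291.1 − 6.879 = 284.2 pbw

LOI loss = 6.879 pbw; glass = 284.2 pbw; yield = 97.64%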